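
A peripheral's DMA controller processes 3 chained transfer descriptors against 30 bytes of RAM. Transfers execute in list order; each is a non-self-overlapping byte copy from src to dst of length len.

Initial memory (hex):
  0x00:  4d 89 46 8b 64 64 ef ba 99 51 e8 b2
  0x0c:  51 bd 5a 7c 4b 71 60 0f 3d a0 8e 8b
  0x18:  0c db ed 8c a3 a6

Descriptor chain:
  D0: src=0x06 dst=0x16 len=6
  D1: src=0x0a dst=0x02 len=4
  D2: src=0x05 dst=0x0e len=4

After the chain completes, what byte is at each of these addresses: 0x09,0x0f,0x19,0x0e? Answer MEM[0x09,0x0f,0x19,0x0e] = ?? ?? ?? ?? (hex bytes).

MEM[0x09,0x0f,0x19,0x0e] = 51 ef 51 bd

D0: mem[0x16..0x1b] <- [ef ba 99 51 e8 b2]
D1: mem[0x02..0x05] <- [e8 b2 51 bd]
D2: mem[0x0e..0x11] <- [bd ef ba 99]
query mem[0x09]=0x51, mem[0x0f]=0xef, mem[0x19]=0x51, mem[0x0e]=0xbd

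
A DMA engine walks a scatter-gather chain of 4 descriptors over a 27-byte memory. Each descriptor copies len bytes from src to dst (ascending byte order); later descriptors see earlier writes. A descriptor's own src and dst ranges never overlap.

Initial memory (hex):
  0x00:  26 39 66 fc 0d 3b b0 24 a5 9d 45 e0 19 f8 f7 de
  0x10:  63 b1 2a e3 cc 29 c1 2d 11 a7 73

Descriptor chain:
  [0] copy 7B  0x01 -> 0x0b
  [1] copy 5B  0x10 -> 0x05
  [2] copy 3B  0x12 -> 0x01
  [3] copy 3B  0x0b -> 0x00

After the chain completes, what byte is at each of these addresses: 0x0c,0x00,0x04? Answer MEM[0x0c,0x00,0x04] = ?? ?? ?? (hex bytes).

[0] 0x01->0x0b len=7 : 39 66 fc 0d 3b b0 24
[1] 0x10->0x05 len=5 : b0 24 2a e3 cc
[2] 0x12->0x01 len=3 : 2a e3 cc
[3] 0x0b->0x00 len=3 : 39 66 fc
query mem[0x0c]=0x66, mem[0x00]=0x39, mem[0x04]=0x0d

MEM[0x0c,0x00,0x04] = 66 39 0d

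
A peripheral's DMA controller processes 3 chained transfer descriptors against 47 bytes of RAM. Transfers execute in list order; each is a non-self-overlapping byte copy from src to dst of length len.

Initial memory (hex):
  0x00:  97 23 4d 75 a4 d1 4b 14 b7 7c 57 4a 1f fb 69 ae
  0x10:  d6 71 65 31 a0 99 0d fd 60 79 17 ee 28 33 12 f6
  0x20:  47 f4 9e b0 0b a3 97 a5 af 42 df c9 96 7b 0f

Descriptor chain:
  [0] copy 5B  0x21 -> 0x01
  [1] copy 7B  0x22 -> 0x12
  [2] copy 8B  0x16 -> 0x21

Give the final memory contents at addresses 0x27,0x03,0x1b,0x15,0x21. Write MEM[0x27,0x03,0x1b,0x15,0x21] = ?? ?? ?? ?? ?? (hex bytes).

#0 dst[0x01+5] := {0xf4,0x9e,0xb0,0x0b,0xa3}
#1 dst[0x12+7] := {0x9e,0xb0,0x0b,0xa3,0x97,0xa5,0xaf}
#2 dst[0x21+8] := {0x97,0xa5,0xaf,0x79,0x17,0xee,0x28,0x33}
query mem[0x27]=0x28, mem[0x03]=0xb0, mem[0x1b]=0xee, mem[0x15]=0xa3, mem[0x21]=0x97

MEM[0x27,0x03,0x1b,0x15,0x21] = 28 b0 ee a3 97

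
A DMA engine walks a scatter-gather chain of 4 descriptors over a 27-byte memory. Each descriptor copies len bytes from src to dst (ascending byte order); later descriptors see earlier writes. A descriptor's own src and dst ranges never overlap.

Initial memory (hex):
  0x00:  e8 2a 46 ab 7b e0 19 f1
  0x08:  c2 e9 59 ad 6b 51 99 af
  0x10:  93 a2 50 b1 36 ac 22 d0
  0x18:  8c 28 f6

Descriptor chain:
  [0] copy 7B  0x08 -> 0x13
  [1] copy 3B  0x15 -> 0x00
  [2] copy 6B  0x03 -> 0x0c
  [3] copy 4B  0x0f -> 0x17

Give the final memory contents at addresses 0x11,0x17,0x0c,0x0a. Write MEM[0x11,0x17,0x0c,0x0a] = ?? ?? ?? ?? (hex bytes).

[0] 0x08->0x13 len=7 : c2 e9 59 ad 6b 51 99
[1] 0x15->0x00 len=3 : 59 ad 6b
[2] 0x03->0x0c len=6 : ab 7b e0 19 f1 c2
[3] 0x0f->0x17 len=4 : 19 f1 c2 50
query mem[0x11]=0xc2, mem[0x17]=0x19, mem[0x0c]=0xab, mem[0x0a]=0x59

MEM[0x11,0x17,0x0c,0x0a] = c2 19 ab 59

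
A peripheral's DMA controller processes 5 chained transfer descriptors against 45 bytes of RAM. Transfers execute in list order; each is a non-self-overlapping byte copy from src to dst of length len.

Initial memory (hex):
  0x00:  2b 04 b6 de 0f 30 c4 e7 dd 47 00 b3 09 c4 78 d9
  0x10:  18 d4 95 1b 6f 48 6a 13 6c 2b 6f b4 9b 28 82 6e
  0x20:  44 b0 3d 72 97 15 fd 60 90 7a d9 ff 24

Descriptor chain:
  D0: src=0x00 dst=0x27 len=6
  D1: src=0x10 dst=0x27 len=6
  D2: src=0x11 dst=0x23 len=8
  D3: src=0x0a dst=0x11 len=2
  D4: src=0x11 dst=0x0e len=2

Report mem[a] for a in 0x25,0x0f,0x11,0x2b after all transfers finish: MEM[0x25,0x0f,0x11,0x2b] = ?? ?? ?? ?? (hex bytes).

MEM[0x25,0x0f,0x11,0x2b] = 1b b3 00 6f

[0] 0x00->0x27 len=6 : 2b 04 b6 de 0f 30
[1] 0x10->0x27 len=6 : 18 d4 95 1b 6f 48
[2] 0x11->0x23 len=8 : d4 95 1b 6f 48 6a 13 6c
[3] 0x0a->0x11 len=2 : 00 b3
[4] 0x11->0x0e len=2 : 00 b3
query mem[0x25]=0x1b, mem[0x0f]=0xb3, mem[0x11]=0x00, mem[0x2b]=0x6f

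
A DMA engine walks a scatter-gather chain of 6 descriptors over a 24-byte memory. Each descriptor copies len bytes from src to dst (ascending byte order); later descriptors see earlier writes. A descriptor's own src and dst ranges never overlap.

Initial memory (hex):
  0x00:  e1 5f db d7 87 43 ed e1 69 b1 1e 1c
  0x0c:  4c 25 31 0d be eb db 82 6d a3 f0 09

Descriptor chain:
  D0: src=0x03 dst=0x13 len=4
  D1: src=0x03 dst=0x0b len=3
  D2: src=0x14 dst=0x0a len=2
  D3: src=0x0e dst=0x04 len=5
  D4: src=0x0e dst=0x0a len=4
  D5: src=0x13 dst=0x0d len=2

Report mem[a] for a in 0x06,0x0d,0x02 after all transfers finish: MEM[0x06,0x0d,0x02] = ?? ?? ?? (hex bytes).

[0] 0x03->0x13 len=4 : d7 87 43 ed
[1] 0x03->0x0b len=3 : d7 87 43
[2] 0x14->0x0a len=2 : 87 43
[3] 0x0e->0x04 len=5 : 31 0d be eb db
[4] 0x0e->0x0a len=4 : 31 0d be eb
[5] 0x13->0x0d len=2 : d7 87
query mem[0x06]=0xbe, mem[0x0d]=0xd7, mem[0x02]=0xdb

MEM[0x06,0x0d,0x02] = be d7 db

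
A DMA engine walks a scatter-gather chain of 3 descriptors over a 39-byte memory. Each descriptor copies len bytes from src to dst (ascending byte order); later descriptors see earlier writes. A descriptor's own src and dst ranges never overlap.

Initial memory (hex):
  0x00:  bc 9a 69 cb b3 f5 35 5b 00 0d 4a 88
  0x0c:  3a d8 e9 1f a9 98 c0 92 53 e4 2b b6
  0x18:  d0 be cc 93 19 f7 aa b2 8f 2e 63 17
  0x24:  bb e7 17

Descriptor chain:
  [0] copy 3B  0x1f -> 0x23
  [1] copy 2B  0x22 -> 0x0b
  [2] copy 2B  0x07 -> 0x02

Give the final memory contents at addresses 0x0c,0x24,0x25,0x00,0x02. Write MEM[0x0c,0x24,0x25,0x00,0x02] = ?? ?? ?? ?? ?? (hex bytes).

[0] 0x1f->0x23 len=3 : b2 8f 2e
[1] 0x22->0x0b len=2 : 63 b2
[2] 0x07->0x02 len=2 : 5b 00
query mem[0x0c]=0xb2, mem[0x24]=0x8f, mem[0x25]=0x2e, mem[0x00]=0xbc, mem[0x02]=0x5b

MEM[0x0c,0x24,0x25,0x00,0x02] = b2 8f 2e bc 5b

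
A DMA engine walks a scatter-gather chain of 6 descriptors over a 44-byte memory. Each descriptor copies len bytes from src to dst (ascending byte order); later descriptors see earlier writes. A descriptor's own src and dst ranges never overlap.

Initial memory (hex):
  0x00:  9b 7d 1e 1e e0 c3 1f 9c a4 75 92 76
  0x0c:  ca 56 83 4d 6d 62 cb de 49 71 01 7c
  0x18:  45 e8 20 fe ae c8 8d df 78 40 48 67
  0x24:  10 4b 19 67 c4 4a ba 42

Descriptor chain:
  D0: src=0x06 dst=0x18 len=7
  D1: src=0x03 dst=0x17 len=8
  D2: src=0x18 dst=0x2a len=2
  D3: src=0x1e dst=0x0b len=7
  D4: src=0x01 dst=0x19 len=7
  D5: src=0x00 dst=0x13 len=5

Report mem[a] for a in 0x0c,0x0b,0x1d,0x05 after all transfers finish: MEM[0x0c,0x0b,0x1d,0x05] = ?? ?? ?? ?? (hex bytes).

MEM[0x0c,0x0b,0x1d,0x05] = df 92 c3 c3

#0 dst[0x18+7] := {0x1f,0x9c,0xa4,0x75,0x92,0x76,0xca}
#1 dst[0x17+8] := {0x1e,0xe0,0xc3,0x1f,0x9c,0xa4,0x75,0x92}
#2 dst[0x2a+2] := {0xe0,0xc3}
#3 dst[0x0b+7] := {0x92,0xdf,0x78,0x40,0x48,0x67,0x10}
#4 dst[0x19+7] := {0x7d,0x1e,0x1e,0xe0,0xc3,0x1f,0x9c}
#5 dst[0x13+5] := {0x9b,0x7d,0x1e,0x1e,0xe0}
query mem[0x0c]=0xdf, mem[0x0b]=0x92, mem[0x1d]=0xc3, mem[0x05]=0xc3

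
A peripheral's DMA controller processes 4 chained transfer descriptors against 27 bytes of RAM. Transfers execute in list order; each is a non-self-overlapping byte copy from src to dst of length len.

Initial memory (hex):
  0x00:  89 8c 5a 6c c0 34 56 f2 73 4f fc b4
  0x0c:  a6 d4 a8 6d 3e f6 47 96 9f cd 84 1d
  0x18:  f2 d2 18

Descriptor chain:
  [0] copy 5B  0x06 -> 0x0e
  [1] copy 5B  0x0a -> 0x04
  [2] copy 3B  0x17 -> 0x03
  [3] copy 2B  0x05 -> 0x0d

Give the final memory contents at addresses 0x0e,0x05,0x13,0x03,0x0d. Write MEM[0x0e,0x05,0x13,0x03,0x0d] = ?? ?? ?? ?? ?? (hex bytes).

#0 dst[0x0e+5] := {0x56,0xf2,0x73,0x4f,0xfc}
#1 dst[0x04+5] := {0xfc,0xb4,0xa6,0xd4,0x56}
#2 dst[0x03+3] := {0x1d,0xf2,0xd2}
#3 dst[0x0d+2] := {0xd2,0xa6}
query mem[0x0e]=0xa6, mem[0x05]=0xd2, mem[0x13]=0x96, mem[0x03]=0x1d, mem[0x0d]=0xd2

MEM[0x0e,0x05,0x13,0x03,0x0d] = a6 d2 96 1d d2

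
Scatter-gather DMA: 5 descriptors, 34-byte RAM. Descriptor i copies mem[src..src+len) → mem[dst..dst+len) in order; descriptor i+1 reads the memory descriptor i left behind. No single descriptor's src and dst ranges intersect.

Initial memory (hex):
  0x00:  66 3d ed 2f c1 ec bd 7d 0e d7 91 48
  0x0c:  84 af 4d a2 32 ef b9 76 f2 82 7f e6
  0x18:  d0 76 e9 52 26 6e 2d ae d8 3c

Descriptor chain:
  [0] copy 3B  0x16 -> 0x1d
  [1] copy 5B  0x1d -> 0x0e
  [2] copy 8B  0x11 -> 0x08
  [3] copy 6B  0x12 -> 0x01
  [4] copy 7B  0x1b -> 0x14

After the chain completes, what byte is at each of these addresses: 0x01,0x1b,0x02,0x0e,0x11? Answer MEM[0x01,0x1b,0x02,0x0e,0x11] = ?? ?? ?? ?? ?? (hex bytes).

  after D0: wrote 3B at 0x1d = 7fe6d0
  after D1: wrote 5B at 0x0e = 7fe6d0d83c
  after D2: wrote 8B at 0x08 = d83c76f2827fe6d0
  after D3: wrote 6B at 0x01 = 3c76f2827fe6
  after D4: wrote 7B at 0x14 = 52267fe6d0d83c
query mem[0x01]=0x3c, mem[0x1b]=0x52, mem[0x02]=0x76, mem[0x0e]=0xe6, mem[0x11]=0xd8

MEM[0x01,0x1b,0x02,0x0e,0x11] = 3c 52 76 e6 d8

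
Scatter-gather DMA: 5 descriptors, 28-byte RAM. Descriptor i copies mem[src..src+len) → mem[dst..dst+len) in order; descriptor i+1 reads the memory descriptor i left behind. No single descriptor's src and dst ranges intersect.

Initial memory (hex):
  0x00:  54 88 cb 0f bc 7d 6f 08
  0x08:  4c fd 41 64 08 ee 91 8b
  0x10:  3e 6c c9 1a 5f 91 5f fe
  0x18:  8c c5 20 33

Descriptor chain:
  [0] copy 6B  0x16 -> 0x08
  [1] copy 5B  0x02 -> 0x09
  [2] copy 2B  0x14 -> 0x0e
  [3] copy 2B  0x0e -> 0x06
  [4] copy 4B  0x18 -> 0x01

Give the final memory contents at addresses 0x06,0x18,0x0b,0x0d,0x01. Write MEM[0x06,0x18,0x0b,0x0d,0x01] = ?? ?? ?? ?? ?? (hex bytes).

MEM[0x06,0x18,0x0b,0x0d,0x01] = 5f 8c bc 6f 8c

#0 dst[0x08+6] := {0x5f,0xfe,0x8c,0xc5,0x20,0x33}
#1 dst[0x09+5] := {0xcb,0x0f,0xbc,0x7d,0x6f}
#2 dst[0x0e+2] := {0x5f,0x91}
#3 dst[0x06+2] := {0x5f,0x91}
#4 dst[0x01+4] := {0x8c,0xc5,0x20,0x33}
query mem[0x06]=0x5f, mem[0x18]=0x8c, mem[0x0b]=0xbc, mem[0x0d]=0x6f, mem[0x01]=0x8c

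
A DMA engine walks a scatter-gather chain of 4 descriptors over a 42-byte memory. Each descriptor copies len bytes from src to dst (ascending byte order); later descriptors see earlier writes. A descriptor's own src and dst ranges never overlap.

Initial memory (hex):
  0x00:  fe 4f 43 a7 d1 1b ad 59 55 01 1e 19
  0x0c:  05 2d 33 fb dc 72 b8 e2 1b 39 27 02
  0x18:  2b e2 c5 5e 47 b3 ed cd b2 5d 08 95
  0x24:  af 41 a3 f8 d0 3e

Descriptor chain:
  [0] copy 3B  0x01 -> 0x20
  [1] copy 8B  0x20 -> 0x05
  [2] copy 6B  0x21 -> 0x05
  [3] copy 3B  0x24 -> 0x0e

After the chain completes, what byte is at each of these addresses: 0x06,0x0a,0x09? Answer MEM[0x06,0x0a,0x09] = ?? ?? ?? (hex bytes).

D0: mem[0x20..0x22] <- [4f 43 a7]
D1: mem[0x05..0x0c] <- [4f 43 a7 95 af 41 a3 f8]
D2: mem[0x05..0x0a] <- [43 a7 95 af 41 a3]
D3: mem[0x0e..0x10] <- [af 41 a3]
query mem[0x06]=0xa7, mem[0x0a]=0xa3, mem[0x09]=0x41

MEM[0x06,0x0a,0x09] = a7 a3 41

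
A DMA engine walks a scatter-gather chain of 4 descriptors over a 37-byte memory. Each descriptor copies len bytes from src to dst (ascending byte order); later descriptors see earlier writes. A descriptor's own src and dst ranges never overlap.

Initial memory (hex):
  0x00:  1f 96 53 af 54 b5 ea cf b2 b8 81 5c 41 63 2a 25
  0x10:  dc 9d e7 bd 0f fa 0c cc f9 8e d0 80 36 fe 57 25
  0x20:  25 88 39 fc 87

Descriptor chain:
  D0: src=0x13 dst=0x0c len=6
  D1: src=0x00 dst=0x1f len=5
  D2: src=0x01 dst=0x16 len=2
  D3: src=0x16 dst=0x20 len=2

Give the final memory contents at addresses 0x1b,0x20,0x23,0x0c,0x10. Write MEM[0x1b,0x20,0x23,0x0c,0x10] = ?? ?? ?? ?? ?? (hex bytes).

D0: mem[0x0c..0x11] <- [bd 0f fa 0c cc f9]
D1: mem[0x1f..0x23] <- [1f 96 53 af 54]
D2: mem[0x16..0x17] <- [96 53]
D3: mem[0x20..0x21] <- [96 53]
query mem[0x1b]=0x80, mem[0x20]=0x96, mem[0x23]=0x54, mem[0x0c]=0xbd, mem[0x10]=0xcc

MEM[0x1b,0x20,0x23,0x0c,0x10] = 80 96 54 bd cc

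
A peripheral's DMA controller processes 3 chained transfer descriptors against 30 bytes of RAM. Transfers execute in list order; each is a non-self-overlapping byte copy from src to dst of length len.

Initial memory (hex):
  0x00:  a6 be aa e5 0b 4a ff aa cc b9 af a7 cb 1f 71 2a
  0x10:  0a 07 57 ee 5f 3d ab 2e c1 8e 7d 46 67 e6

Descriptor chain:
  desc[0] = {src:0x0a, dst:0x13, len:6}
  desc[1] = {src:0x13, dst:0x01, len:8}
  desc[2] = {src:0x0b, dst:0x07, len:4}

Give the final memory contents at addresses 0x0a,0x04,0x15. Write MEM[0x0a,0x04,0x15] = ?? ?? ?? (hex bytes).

[0] 0x0a->0x13 len=6 : af a7 cb 1f 71 2a
[1] 0x13->0x01 len=8 : af a7 cb 1f 71 2a 8e 7d
[2] 0x0b->0x07 len=4 : a7 cb 1f 71
query mem[0x0a]=0x71, mem[0x04]=0x1f, mem[0x15]=0xcb

MEM[0x0a,0x04,0x15] = 71 1f cb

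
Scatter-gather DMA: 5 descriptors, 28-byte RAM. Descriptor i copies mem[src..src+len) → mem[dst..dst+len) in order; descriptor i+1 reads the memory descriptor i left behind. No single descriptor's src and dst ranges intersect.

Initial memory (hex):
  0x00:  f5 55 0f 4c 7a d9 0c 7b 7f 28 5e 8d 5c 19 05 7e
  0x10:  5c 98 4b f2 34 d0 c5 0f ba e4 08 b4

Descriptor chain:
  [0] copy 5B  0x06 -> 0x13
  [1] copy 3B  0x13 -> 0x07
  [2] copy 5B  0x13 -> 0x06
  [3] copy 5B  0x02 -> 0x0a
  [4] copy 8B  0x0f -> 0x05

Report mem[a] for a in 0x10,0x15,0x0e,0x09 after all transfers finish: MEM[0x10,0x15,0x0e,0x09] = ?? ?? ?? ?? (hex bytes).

#0 dst[0x13+5] := {0x0c,0x7b,0x7f,0x28,0x5e}
#1 dst[0x07+3] := {0x0c,0x7b,0x7f}
#2 dst[0x06+5] := {0x0c,0x7b,0x7f,0x28,0x5e}
#3 dst[0x0a+5] := {0x0f,0x4c,0x7a,0xd9,0x0c}
#4 dst[0x05+8] := {0x7e,0x5c,0x98,0x4b,0x0c,0x7b,0x7f,0x28}
query mem[0x10]=0x5c, mem[0x15]=0x7f, mem[0x0e]=0x0c, mem[0x09]=0x0c

MEM[0x10,0x15,0x0e,0x09] = 5c 7f 0c 0c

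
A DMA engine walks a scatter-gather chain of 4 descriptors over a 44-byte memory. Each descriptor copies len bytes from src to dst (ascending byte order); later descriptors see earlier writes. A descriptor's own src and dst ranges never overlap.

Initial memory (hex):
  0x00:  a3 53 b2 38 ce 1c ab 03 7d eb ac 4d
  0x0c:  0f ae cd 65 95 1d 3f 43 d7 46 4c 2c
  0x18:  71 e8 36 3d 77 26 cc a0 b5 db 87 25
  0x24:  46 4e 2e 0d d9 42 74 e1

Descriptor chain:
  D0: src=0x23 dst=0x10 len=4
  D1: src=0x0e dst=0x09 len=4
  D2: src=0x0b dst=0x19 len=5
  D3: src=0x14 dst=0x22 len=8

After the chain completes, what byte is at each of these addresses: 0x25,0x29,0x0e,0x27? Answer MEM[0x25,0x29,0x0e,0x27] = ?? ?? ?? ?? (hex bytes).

MEM[0x25,0x29,0x0e,0x27] = 2c ae cd 25

#0 dst[0x10+4] := {0x25,0x46,0x4e,0x2e}
#1 dst[0x09+4] := {0xcd,0x65,0x25,0x46}
#2 dst[0x19+5] := {0x25,0x46,0xae,0xcd,0x65}
#3 dst[0x22+8] := {0xd7,0x46,0x4c,0x2c,0x71,0x25,0x46,0xae}
query mem[0x25]=0x2c, mem[0x29]=0xae, mem[0x0e]=0xcd, mem[0x27]=0x25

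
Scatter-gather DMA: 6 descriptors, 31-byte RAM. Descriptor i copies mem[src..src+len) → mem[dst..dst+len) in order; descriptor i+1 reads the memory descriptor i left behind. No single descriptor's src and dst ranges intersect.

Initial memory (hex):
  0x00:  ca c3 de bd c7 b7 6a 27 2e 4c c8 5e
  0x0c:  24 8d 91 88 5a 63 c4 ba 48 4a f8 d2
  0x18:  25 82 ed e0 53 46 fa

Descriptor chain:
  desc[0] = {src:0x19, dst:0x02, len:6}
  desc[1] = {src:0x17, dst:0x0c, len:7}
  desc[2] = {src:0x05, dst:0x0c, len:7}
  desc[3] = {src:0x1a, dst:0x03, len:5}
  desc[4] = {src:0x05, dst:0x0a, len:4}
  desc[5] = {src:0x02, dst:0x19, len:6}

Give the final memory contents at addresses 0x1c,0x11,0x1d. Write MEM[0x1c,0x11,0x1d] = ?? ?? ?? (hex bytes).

[0] 0x19->0x02 len=6 : 82 ed e0 53 46 fa
[1] 0x17->0x0c len=7 : d2 25 82 ed e0 53 46
[2] 0x05->0x0c len=7 : 53 46 fa 2e 4c c8 5e
[3] 0x1a->0x03 len=5 : ed e0 53 46 fa
[4] 0x05->0x0a len=4 : 53 46 fa 2e
[5] 0x02->0x19 len=6 : 82 ed e0 53 46 fa
query mem[0x1c]=0x53, mem[0x11]=0xc8, mem[0x1d]=0x46

MEM[0x1c,0x11,0x1d] = 53 c8 46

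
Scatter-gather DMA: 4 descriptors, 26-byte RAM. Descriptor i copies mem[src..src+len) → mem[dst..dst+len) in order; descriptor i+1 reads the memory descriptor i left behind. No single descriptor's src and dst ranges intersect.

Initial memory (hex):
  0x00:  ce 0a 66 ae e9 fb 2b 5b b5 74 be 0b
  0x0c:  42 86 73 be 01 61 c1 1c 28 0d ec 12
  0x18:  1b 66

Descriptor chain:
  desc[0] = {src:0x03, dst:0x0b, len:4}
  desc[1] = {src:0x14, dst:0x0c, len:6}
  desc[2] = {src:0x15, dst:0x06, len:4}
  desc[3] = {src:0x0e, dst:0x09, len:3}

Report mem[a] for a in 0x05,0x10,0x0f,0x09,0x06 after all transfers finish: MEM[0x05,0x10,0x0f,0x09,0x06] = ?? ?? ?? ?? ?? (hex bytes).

MEM[0x05,0x10,0x0f,0x09,0x06] = fb 1b 12 ec 0d

  after D0: wrote 4B at 0x0b = aee9fb2b
  after D1: wrote 6B at 0x0c = 280dec121b66
  after D2: wrote 4B at 0x06 = 0dec121b
  after D3: wrote 3B at 0x09 = ec121b
query mem[0x05]=0xfb, mem[0x10]=0x1b, mem[0x0f]=0x12, mem[0x09]=0xec, mem[0x06]=0x0d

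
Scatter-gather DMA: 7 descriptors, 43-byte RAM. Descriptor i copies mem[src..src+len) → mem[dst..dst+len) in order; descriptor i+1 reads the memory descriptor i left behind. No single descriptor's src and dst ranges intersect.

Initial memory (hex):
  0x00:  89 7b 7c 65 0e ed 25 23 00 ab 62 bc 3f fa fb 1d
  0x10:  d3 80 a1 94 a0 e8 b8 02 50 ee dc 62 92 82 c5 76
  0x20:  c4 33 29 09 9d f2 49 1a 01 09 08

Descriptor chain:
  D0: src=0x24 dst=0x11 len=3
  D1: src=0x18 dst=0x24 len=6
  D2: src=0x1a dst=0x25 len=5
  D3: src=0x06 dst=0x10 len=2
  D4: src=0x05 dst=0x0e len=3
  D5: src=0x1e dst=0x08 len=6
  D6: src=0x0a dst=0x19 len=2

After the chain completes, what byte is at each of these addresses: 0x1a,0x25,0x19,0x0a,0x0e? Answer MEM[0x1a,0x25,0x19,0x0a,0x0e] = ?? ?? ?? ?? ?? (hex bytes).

MEM[0x1a,0x25,0x19,0x0a,0x0e] = 33 dc c4 c4 ed

[0] 0x24->0x11 len=3 : 9d f2 49
[1] 0x18->0x24 len=6 : 50 ee dc 62 92 82
[2] 0x1a->0x25 len=5 : dc 62 92 82 c5
[3] 0x06->0x10 len=2 : 25 23
[4] 0x05->0x0e len=3 : ed 25 23
[5] 0x1e->0x08 len=6 : c5 76 c4 33 29 09
[6] 0x0a->0x19 len=2 : c4 33
query mem[0x1a]=0x33, mem[0x25]=0xdc, mem[0x19]=0xc4, mem[0x0a]=0xc4, mem[0x0e]=0xed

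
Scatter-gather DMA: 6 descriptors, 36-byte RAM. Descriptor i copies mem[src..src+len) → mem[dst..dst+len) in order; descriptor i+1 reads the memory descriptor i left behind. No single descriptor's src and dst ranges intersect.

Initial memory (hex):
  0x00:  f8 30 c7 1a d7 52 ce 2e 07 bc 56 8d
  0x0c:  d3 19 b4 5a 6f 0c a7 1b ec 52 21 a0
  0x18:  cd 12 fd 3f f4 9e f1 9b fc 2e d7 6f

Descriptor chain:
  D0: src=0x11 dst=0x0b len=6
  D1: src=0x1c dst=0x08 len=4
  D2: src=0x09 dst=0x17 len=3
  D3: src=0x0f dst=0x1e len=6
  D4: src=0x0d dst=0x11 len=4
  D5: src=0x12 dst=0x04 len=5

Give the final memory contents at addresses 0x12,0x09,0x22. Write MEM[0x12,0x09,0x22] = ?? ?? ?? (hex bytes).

MEM[0x12,0x09,0x22] = ec 9e 1b

[0] 0x11->0x0b len=6 : 0c a7 1b ec 52 21
[1] 0x1c->0x08 len=4 : f4 9e f1 9b
[2] 0x09->0x17 len=3 : 9e f1 9b
[3] 0x0f->0x1e len=6 : 52 21 0c a7 1b ec
[4] 0x0d->0x11 len=4 : 1b ec 52 21
[5] 0x12->0x04 len=5 : ec 52 21 52 21
query mem[0x12]=0xec, mem[0x09]=0x9e, mem[0x22]=0x1b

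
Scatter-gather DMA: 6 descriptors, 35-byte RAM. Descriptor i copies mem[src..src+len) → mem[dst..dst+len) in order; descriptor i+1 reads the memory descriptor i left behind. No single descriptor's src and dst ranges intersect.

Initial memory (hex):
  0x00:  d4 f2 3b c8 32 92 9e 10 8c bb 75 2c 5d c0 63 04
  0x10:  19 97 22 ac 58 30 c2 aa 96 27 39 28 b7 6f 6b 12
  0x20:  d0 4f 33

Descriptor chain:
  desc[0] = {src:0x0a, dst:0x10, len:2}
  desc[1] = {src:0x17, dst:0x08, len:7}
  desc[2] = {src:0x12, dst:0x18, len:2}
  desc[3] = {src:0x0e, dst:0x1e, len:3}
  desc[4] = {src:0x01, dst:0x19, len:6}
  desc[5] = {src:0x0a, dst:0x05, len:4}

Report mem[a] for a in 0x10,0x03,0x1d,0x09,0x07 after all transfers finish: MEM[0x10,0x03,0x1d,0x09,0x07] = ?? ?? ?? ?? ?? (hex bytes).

  after D0: wrote 2B at 0x10 = 752c
  after D1: wrote 7B at 0x08 = aa96273928b76f
  after D2: wrote 2B at 0x18 = 22ac
  after D3: wrote 3B at 0x1e = 6f0475
  after D4: wrote 6B at 0x19 = f23bc832929e
  after D5: wrote 4B at 0x05 = 273928b7
query mem[0x10]=0x75, mem[0x03]=0xc8, mem[0x1d]=0x92, mem[0x09]=0x96, mem[0x07]=0x28

MEM[0x10,0x03,0x1d,0x09,0x07] = 75 c8 92 96 28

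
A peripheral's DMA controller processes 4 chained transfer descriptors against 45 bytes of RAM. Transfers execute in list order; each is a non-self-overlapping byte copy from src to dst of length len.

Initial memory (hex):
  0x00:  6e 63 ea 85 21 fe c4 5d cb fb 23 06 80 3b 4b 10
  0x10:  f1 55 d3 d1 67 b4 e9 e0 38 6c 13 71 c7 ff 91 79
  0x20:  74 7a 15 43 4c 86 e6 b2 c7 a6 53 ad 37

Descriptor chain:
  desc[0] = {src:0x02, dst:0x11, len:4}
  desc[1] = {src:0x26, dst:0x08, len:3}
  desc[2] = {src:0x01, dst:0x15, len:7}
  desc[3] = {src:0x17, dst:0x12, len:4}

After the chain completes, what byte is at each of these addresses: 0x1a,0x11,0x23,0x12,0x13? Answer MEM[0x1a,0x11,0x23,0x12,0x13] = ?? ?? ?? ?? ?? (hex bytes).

[0] 0x02->0x11 len=4 : ea 85 21 fe
[1] 0x26->0x08 len=3 : e6 b2 c7
[2] 0x01->0x15 len=7 : 63 ea 85 21 fe c4 5d
[3] 0x17->0x12 len=4 : 85 21 fe c4
query mem[0x1a]=0xc4, mem[0x11]=0xea, mem[0x23]=0x43, mem[0x12]=0x85, mem[0x13]=0x21

MEM[0x1a,0x11,0x23,0x12,0x13] = c4 ea 43 85 21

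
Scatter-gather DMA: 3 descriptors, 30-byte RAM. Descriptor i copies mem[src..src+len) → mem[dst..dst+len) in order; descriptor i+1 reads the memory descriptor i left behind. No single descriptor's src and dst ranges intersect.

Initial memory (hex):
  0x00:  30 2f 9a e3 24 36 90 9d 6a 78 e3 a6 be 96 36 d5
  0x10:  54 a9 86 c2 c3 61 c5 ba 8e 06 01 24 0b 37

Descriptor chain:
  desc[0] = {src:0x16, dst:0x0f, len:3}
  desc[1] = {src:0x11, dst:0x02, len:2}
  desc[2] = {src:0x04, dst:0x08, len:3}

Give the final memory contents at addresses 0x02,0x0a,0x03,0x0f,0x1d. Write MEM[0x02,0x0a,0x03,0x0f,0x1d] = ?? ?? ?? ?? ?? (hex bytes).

  after D0: wrote 3B at 0x0f = c5ba8e
  after D1: wrote 2B at 0x02 = 8e86
  after D2: wrote 3B at 0x08 = 243690
query mem[0x02]=0x8e, mem[0x0a]=0x90, mem[0x03]=0x86, mem[0x0f]=0xc5, mem[0x1d]=0x37

MEM[0x02,0x0a,0x03,0x0f,0x1d] = 8e 90 86 c5 37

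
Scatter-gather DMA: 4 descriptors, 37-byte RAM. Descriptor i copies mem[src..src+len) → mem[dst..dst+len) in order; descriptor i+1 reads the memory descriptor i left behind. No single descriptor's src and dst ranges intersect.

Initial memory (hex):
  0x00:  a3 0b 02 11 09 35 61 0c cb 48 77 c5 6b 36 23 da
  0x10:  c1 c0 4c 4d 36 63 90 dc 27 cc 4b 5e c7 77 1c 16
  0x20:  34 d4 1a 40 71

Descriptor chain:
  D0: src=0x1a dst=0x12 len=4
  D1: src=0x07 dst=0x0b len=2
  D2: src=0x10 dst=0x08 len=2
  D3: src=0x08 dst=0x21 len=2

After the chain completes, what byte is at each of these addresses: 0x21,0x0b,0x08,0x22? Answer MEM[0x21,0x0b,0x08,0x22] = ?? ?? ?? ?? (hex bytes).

MEM[0x21,0x0b,0x08,0x22] = c1 0c c1 c0

#0 dst[0x12+4] := {0x4b,0x5e,0xc7,0x77}
#1 dst[0x0b+2] := {0x0c,0xcb}
#2 dst[0x08+2] := {0xc1,0xc0}
#3 dst[0x21+2] := {0xc1,0xc0}
query mem[0x21]=0xc1, mem[0x0b]=0x0c, mem[0x08]=0xc1, mem[0x22]=0xc0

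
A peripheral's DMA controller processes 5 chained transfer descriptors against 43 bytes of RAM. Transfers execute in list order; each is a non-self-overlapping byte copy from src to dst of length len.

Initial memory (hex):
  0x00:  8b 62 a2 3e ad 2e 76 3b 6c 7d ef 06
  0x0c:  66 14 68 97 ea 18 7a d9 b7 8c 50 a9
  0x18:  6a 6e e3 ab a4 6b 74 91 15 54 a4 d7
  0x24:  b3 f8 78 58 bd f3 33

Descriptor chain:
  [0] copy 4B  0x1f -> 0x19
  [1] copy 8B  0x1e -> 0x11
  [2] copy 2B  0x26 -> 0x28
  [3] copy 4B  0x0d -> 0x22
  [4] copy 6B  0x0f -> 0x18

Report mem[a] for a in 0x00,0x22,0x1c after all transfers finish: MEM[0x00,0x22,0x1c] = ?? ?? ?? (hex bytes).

MEM[0x00,0x22,0x1c] = 8b 14 15

D0: mem[0x19..0x1c] <- [91 15 54 a4]
D1: mem[0x11..0x18] <- [74 91 15 54 a4 d7 b3 f8]
D2: mem[0x28..0x29] <- [78 58]
D3: mem[0x22..0x25] <- [14 68 97 ea]
D4: mem[0x18..0x1d] <- [97 ea 74 91 15 54]
query mem[0x00]=0x8b, mem[0x22]=0x14, mem[0x1c]=0x15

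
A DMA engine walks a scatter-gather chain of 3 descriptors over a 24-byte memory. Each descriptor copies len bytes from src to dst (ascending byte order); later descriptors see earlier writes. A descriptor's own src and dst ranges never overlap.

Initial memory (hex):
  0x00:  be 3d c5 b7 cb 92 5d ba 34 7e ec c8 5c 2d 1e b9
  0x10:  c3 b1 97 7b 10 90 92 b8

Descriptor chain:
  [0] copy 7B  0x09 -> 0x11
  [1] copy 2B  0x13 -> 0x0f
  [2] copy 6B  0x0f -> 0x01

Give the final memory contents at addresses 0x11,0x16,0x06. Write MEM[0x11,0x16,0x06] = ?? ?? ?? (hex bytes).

  after D0: wrote 7B at 0x11 = 7eecc85c2d1eb9
  after D1: wrote 2B at 0x0f = c85c
  after D2: wrote 6B at 0x01 = c85c7eecc85c
query mem[0x11]=0x7e, mem[0x16]=0x1e, mem[0x06]=0x5c

MEM[0x11,0x16,0x06] = 7e 1e 5c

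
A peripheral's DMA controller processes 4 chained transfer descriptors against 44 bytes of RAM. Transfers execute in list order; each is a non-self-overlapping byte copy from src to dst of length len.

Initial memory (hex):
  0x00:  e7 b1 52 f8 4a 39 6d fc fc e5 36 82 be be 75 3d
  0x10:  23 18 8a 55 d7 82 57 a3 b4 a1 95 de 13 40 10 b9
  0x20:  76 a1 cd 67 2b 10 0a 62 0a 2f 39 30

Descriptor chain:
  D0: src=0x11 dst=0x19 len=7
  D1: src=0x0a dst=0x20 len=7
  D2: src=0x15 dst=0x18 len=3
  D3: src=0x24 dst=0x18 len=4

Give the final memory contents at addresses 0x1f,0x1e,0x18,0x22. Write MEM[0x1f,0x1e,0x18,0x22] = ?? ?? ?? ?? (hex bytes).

MEM[0x1f,0x1e,0x18,0x22] = a3 57 75 be

D0: mem[0x19..0x1f] <- [18 8a 55 d7 82 57 a3]
D1: mem[0x20..0x26] <- [36 82 be be 75 3d 23]
D2: mem[0x18..0x1a] <- [82 57 a3]
D3: mem[0x18..0x1b] <- [75 3d 23 62]
query mem[0x1f]=0xa3, mem[0x1e]=0x57, mem[0x18]=0x75, mem[0x22]=0xbe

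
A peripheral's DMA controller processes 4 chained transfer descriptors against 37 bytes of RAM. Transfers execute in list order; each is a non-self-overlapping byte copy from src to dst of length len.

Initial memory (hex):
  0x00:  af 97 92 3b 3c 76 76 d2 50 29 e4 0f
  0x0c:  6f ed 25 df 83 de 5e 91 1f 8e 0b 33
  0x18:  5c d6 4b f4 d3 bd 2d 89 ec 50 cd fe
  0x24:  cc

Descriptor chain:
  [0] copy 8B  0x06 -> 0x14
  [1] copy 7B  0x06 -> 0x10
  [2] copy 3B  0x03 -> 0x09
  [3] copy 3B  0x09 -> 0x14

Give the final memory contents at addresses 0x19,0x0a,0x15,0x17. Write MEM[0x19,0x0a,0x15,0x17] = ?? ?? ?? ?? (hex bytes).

#0 dst[0x14+8] := {0x76,0xd2,0x50,0x29,0xe4,0x0f,0x6f,0xed}
#1 dst[0x10+7] := {0x76,0xd2,0x50,0x29,0xe4,0x0f,0x6f}
#2 dst[0x09+3] := {0x3b,0x3c,0x76}
#3 dst[0x14+3] := {0x3b,0x3c,0x76}
query mem[0x19]=0x0f, mem[0x0a]=0x3c, mem[0x15]=0x3c, mem[0x17]=0x29

MEM[0x19,0x0a,0x15,0x17] = 0f 3c 3c 29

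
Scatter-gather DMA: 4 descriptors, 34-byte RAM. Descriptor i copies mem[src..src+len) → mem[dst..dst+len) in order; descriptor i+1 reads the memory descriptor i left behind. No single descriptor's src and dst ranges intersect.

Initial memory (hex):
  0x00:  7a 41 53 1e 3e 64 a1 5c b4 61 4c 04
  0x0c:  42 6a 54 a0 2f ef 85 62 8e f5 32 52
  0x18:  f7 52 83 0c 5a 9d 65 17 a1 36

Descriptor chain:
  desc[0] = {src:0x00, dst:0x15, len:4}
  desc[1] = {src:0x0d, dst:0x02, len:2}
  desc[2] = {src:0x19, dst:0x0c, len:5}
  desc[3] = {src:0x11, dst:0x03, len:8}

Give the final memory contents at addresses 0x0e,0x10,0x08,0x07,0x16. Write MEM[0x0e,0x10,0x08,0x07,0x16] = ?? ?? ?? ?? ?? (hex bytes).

#0 dst[0x15+4] := {0x7a,0x41,0x53,0x1e}
#1 dst[0x02+2] := {0x6a,0x54}
#2 dst[0x0c+5] := {0x52,0x83,0x0c,0x5a,0x9d}
#3 dst[0x03+8] := {0xef,0x85,0x62,0x8e,0x7a,0x41,0x53,0x1e}
query mem[0x0e]=0x0c, mem[0x10]=0x9d, mem[0x08]=0x41, mem[0x07]=0x7a, mem[0x16]=0x41

MEM[0x0e,0x10,0x08,0x07,0x16] = 0c 9d 41 7a 41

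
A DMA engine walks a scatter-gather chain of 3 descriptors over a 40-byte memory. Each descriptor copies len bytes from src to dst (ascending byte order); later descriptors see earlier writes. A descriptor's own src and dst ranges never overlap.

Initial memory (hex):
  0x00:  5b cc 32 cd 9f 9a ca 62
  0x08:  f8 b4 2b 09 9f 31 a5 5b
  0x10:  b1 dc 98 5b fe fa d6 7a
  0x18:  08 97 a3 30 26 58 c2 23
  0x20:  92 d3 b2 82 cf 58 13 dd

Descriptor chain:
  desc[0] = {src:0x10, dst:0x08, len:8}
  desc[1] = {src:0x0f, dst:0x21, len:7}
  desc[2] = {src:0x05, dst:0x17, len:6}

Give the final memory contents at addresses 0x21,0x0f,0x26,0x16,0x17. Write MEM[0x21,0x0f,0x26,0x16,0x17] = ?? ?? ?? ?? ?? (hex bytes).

MEM[0x21,0x0f,0x26,0x16,0x17] = 7a 7a fe d6 9a

D0: mem[0x08..0x0f] <- [b1 dc 98 5b fe fa d6 7a]
D1: mem[0x21..0x27] <- [7a b1 dc 98 5b fe fa]
D2: mem[0x17..0x1c] <- [9a ca 62 b1 dc 98]
query mem[0x21]=0x7a, mem[0x0f]=0x7a, mem[0x26]=0xfe, mem[0x16]=0xd6, mem[0x17]=0x9a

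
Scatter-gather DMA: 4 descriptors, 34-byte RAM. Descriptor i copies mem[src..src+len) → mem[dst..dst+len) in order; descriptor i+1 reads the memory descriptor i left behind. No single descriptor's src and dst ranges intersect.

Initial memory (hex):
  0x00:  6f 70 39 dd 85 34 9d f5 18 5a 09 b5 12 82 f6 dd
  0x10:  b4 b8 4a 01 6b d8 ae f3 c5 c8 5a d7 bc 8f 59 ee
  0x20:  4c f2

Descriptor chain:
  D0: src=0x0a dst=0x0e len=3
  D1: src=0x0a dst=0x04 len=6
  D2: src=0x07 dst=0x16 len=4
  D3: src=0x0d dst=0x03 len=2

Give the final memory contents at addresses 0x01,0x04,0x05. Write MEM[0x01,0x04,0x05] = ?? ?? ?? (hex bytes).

D0: mem[0x0e..0x10] <- [09 b5 12]
D1: mem[0x04..0x09] <- [09 b5 12 82 09 b5]
D2: mem[0x16..0x19] <- [82 09 b5 09]
D3: mem[0x03..0x04] <- [82 09]
query mem[0x01]=0x70, mem[0x04]=0x09, mem[0x05]=0xb5

MEM[0x01,0x04,0x05] = 70 09 b5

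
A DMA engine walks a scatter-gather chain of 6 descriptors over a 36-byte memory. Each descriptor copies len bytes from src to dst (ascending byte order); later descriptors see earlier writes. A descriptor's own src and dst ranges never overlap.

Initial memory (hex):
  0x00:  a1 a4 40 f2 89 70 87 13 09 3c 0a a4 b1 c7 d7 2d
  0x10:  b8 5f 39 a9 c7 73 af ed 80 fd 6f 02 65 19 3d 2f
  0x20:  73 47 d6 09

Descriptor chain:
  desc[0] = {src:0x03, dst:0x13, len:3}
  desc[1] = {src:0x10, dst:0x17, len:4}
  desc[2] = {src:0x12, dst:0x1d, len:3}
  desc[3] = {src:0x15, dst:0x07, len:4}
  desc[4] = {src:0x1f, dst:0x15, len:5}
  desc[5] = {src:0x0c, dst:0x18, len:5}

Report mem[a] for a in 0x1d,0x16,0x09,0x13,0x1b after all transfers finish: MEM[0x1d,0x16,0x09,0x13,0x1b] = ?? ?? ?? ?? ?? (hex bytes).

MEM[0x1d,0x16,0x09,0x13,0x1b] = 39 73 b8 f2 2d

#0 dst[0x13+3] := {0xf2,0x89,0x70}
#1 dst[0x17+4] := {0xb8,0x5f,0x39,0xf2}
#2 dst[0x1d+3] := {0x39,0xf2,0x89}
#3 dst[0x07+4] := {0x70,0xaf,0xb8,0x5f}
#4 dst[0x15+5] := {0x89,0x73,0x47,0xd6,0x09}
#5 dst[0x18+5] := {0xb1,0xc7,0xd7,0x2d,0xb8}
query mem[0x1d]=0x39, mem[0x16]=0x73, mem[0x09]=0xb8, mem[0x13]=0xf2, mem[0x1b]=0x2d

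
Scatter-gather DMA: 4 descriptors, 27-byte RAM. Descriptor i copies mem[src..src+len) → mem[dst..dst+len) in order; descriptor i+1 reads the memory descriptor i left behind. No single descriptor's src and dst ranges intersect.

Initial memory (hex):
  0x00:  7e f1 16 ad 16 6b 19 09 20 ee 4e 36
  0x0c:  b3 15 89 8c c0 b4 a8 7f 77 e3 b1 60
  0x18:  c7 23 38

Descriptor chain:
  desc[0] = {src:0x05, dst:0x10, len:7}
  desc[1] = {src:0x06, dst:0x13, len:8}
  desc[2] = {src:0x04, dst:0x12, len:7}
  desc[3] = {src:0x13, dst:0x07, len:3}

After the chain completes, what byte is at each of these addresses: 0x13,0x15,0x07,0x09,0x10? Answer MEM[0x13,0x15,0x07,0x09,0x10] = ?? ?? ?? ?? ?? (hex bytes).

D0: mem[0x10..0x16] <- [6b 19 09 20 ee 4e 36]
D1: mem[0x13..0x1a] <- [19 09 20 ee 4e 36 b3 15]
D2: mem[0x12..0x18] <- [16 6b 19 09 20 ee 4e]
D3: mem[0x07..0x09] <- [6b 19 09]
query mem[0x13]=0x6b, mem[0x15]=0x09, mem[0x07]=0x6b, mem[0x09]=0x09, mem[0x10]=0x6b

MEM[0x13,0x15,0x07,0x09,0x10] = 6b 09 6b 09 6b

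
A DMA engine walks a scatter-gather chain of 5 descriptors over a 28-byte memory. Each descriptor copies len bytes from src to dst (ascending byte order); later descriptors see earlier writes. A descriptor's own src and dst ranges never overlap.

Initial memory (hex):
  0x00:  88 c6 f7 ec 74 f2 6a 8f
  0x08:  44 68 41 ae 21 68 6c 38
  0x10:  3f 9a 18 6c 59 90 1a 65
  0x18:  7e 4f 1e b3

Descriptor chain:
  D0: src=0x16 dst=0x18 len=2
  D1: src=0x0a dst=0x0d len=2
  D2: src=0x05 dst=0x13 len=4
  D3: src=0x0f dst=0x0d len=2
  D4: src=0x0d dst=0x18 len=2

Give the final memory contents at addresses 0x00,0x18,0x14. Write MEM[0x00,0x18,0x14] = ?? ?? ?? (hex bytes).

MEM[0x00,0x18,0x14] = 88 38 6a

#0 dst[0x18+2] := {0x1a,0x65}
#1 dst[0x0d+2] := {0x41,0xae}
#2 dst[0x13+4] := {0xf2,0x6a,0x8f,0x44}
#3 dst[0x0d+2] := {0x38,0x3f}
#4 dst[0x18+2] := {0x38,0x3f}
query mem[0x00]=0x88, mem[0x18]=0x38, mem[0x14]=0x6a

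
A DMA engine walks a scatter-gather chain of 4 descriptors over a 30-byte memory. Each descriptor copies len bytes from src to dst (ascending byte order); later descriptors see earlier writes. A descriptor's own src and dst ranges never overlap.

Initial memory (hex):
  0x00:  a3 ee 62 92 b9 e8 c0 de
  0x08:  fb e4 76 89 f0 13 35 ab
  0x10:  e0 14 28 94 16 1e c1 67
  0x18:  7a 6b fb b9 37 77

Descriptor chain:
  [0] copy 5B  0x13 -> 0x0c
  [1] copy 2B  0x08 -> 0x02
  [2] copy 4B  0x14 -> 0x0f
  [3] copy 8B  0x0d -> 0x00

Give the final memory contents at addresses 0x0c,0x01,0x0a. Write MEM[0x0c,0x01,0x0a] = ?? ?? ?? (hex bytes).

MEM[0x0c,0x01,0x0a] = 94 1e 76

#0 dst[0x0c+5] := {0x94,0x16,0x1e,0xc1,0x67}
#1 dst[0x02+2] := {0xfb,0xe4}
#2 dst[0x0f+4] := {0x16,0x1e,0xc1,0x67}
#3 dst[0x00+8] := {0x16,0x1e,0x16,0x1e,0xc1,0x67,0x94,0x16}
query mem[0x0c]=0x94, mem[0x01]=0x1e, mem[0x0a]=0x76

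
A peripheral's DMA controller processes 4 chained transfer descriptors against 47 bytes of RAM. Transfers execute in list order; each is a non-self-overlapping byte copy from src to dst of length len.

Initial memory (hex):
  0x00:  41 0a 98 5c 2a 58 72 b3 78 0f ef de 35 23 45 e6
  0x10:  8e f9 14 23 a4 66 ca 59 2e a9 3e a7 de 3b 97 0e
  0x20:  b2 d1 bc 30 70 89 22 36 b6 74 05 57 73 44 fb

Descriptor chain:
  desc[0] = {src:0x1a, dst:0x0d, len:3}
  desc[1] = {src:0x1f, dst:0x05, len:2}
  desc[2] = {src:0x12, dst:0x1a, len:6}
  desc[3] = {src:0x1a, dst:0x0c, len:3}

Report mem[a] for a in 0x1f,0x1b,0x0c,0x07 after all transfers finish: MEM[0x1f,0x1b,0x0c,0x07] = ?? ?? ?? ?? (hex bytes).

MEM[0x1f,0x1b,0x0c,0x07] = 59 23 14 b3

D0: mem[0x0d..0x0f] <- [3e a7 de]
D1: mem[0x05..0x06] <- [0e b2]
D2: mem[0x1a..0x1f] <- [14 23 a4 66 ca 59]
D3: mem[0x0c..0x0e] <- [14 23 a4]
query mem[0x1f]=0x59, mem[0x1b]=0x23, mem[0x0c]=0x14, mem[0x07]=0xb3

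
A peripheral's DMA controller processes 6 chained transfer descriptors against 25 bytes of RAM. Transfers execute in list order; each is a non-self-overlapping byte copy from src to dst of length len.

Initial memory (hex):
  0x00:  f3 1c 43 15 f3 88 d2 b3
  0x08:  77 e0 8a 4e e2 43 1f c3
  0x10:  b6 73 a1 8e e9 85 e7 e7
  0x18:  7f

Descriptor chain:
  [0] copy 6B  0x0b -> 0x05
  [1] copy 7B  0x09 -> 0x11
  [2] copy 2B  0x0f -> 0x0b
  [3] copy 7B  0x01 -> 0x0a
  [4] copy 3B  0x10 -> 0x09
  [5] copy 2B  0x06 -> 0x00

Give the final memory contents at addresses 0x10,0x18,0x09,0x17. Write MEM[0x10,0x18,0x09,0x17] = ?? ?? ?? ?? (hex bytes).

MEM[0x10,0x18,0x09,0x17] = 43 7f 43 c3

D0: mem[0x05..0x0a] <- [4e e2 43 1f c3 b6]
D1: mem[0x11..0x17] <- [c3 b6 4e e2 43 1f c3]
D2: mem[0x0b..0x0c] <- [c3 b6]
D3: mem[0x0a..0x10] <- [1c 43 15 f3 4e e2 43]
D4: mem[0x09..0x0b] <- [43 c3 b6]
D5: mem[0x00..0x01] <- [e2 43]
query mem[0x10]=0x43, mem[0x18]=0x7f, mem[0x09]=0x43, mem[0x17]=0xc3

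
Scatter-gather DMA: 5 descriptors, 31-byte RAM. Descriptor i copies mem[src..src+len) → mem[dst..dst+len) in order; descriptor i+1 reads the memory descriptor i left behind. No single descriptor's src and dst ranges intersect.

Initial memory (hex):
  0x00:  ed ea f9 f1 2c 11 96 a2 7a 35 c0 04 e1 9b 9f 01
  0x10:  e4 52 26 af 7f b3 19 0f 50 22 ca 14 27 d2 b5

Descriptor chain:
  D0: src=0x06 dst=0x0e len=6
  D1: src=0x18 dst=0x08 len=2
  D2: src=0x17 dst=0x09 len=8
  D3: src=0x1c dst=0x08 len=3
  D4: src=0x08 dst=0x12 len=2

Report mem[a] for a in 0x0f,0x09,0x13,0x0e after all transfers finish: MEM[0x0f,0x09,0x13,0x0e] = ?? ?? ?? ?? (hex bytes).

MEM[0x0f,0x09,0x13,0x0e] = d2 d2 d2 27

#0 dst[0x0e+6] := {0x96,0xa2,0x7a,0x35,0xc0,0x04}
#1 dst[0x08+2] := {0x50,0x22}
#2 dst[0x09+8] := {0x0f,0x50,0x22,0xca,0x14,0x27,0xd2,0xb5}
#3 dst[0x08+3] := {0x27,0xd2,0xb5}
#4 dst[0x12+2] := {0x27,0xd2}
query mem[0x0f]=0xd2, mem[0x09]=0xd2, mem[0x13]=0xd2, mem[0x0e]=0x27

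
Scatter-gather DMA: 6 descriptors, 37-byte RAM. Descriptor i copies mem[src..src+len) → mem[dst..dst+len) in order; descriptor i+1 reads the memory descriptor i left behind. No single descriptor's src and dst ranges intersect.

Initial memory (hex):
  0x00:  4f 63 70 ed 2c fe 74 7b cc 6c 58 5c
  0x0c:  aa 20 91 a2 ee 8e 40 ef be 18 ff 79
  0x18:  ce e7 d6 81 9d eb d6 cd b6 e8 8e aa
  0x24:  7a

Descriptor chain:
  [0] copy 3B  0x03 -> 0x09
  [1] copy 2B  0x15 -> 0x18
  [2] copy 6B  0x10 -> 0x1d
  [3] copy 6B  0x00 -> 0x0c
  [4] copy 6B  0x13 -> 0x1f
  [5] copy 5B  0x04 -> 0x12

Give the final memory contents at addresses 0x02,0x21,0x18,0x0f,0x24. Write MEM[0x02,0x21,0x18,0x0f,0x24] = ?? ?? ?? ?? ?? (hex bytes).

MEM[0x02,0x21,0x18,0x0f,0x24] = 70 18 18 ed 18

[0] 0x03->0x09 len=3 : ed 2c fe
[1] 0x15->0x18 len=2 : 18 ff
[2] 0x10->0x1d len=6 : ee 8e 40 ef be 18
[3] 0x00->0x0c len=6 : 4f 63 70 ed 2c fe
[4] 0x13->0x1f len=6 : ef be 18 ff 79 18
[5] 0x04->0x12 len=5 : 2c fe 74 7b cc
query mem[0x02]=0x70, mem[0x21]=0x18, mem[0x18]=0x18, mem[0x0f]=0xed, mem[0x24]=0x18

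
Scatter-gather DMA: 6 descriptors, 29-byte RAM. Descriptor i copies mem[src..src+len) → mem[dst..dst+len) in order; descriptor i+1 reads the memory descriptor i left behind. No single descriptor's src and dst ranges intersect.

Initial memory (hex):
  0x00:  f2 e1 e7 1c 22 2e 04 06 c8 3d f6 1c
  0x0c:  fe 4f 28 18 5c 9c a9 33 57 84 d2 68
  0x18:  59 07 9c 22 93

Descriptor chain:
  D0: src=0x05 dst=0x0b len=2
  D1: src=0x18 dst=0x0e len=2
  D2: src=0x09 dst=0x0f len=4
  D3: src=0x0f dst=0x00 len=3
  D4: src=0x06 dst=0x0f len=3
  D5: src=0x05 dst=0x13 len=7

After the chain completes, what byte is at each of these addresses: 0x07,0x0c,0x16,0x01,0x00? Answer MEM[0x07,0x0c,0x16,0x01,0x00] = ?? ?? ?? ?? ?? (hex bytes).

MEM[0x07,0x0c,0x16,0x01,0x00] = 06 04 c8 f6 3d

[0] 0x05->0x0b len=2 : 2e 04
[1] 0x18->0x0e len=2 : 59 07
[2] 0x09->0x0f len=4 : 3d f6 2e 04
[3] 0x0f->0x00 len=3 : 3d f6 2e
[4] 0x06->0x0f len=3 : 04 06 c8
[5] 0x05->0x13 len=7 : 2e 04 06 c8 3d f6 2e
query mem[0x07]=0x06, mem[0x0c]=0x04, mem[0x16]=0xc8, mem[0x01]=0xf6, mem[0x00]=0x3d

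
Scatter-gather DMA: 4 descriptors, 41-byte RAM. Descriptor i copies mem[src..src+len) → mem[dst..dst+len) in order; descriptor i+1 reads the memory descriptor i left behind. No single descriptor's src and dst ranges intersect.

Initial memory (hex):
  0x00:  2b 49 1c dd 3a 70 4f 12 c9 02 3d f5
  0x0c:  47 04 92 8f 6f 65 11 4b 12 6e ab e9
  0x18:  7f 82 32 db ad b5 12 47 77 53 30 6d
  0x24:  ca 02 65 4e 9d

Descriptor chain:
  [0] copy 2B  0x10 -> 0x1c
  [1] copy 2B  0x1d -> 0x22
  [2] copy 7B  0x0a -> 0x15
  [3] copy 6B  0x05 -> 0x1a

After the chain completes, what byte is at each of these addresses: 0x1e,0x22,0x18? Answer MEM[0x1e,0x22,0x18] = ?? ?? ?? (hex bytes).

MEM[0x1e,0x22,0x18] = 02 65 04

[0] 0x10->0x1c len=2 : 6f 65
[1] 0x1d->0x22 len=2 : 65 12
[2] 0x0a->0x15 len=7 : 3d f5 47 04 92 8f 6f
[3] 0x05->0x1a len=6 : 70 4f 12 c9 02 3d
query mem[0x1e]=0x02, mem[0x22]=0x65, mem[0x18]=0x04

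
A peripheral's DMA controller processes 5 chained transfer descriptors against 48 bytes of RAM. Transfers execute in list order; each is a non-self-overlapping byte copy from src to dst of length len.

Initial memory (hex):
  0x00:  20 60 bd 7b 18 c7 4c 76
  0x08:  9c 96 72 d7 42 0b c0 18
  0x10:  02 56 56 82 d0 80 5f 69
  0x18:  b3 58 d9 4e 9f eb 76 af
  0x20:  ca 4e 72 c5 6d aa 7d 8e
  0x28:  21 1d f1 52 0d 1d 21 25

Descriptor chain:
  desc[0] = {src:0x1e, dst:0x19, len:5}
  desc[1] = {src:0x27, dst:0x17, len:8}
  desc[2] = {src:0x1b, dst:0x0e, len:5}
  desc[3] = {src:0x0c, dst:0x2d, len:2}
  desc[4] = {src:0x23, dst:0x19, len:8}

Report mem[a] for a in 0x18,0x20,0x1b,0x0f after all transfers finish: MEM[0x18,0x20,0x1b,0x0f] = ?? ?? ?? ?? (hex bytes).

D0: mem[0x19..0x1d] <- [76 af ca 4e 72]
D1: mem[0x17..0x1e] <- [8e 21 1d f1 52 0d 1d 21]
D2: mem[0x0e..0x12] <- [52 0d 1d 21 af]
D3: mem[0x2d..0x2e] <- [42 0b]
D4: mem[0x19..0x20] <- [c5 6d aa 7d 8e 21 1d f1]
query mem[0x18]=0x21, mem[0x20]=0xf1, mem[0x1b]=0xaa, mem[0x0f]=0x0d

MEM[0x18,0x20,0x1b,0x0f] = 21 f1 aa 0d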